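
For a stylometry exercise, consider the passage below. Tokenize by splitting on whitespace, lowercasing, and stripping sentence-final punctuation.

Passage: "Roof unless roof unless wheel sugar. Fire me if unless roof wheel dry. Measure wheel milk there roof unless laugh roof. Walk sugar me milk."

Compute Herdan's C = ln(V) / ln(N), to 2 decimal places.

N = 25, V = 13.
ln(V) = 2.564949, ln(N) = 3.218876
C = 2.564949 / 3.218876 = 0.80

0.80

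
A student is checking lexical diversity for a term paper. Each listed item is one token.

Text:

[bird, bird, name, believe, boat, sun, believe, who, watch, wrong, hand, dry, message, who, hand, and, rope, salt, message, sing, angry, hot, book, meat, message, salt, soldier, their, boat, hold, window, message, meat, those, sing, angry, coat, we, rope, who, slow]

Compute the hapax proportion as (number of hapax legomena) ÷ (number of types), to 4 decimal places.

Frequencies: message:4, who:3, bird:2, believe:2, boat:2, hand:2, rope:2, salt:2, sing:2, angry:2, meat:2, name:1, sun:1, watch:1, wrong:1, dry:1, and:1, hot:1, book:1, soldier:1, … (7 more, each freq 1)
Hapax count = 16; type count = 27.
Ratio = 16 / 27 = 0.5926

0.5926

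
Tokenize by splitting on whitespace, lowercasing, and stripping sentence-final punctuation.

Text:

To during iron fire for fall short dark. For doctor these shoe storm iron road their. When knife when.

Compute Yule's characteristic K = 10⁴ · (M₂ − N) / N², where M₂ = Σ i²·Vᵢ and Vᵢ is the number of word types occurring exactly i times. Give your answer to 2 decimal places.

166.20

Frequencies: iron:2, for:2, when:2, to:1, during:1, fire:1, fall:1, short:1, dark:1, doctor:1, these:1, shoe:1, storm:1, road:1, their:1, knife:1
N = 19. Frequency spectrum: V_1=13, V_2=3
M₂ = 1²·13 + 2²·3 = 25
K = 10000 × (25 − 19) / 19² = 166.20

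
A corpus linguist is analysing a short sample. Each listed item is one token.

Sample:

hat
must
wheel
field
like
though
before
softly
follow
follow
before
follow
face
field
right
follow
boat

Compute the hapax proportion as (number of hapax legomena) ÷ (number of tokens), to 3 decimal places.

Frequencies: follow:4, field:2, before:2, hat:1, must:1, wheel:1, like:1, though:1, softly:1, face:1, right:1, boat:1
Hapax count = 9; token count = 17.
Ratio = 9 / 17 = 0.529

0.529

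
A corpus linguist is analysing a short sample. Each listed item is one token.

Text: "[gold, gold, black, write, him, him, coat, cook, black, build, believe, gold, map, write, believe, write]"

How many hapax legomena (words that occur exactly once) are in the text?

Frequencies: gold:3, write:3, black:2, him:2, believe:2, coat:1, cook:1, build:1, map:1
Hapax (freq=1): build, coat, cook, map

4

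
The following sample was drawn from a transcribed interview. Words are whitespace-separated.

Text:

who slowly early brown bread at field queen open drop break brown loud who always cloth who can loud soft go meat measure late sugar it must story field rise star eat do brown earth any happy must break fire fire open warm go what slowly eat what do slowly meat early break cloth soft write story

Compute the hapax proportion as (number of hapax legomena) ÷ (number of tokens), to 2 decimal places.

Frequencies: who:3, slowly:3, brown:3, break:3, early:2, field:2, open:2, loud:2, cloth:2, soft:2, go:2, meat:2, must:2, story:2, eat:2, do:2, fire:2, what:2, bread:1, at:1, … (15 more, each freq 1)
Hapax count = 17; token count = 57.
Ratio = 17 / 57 = 0.30

0.30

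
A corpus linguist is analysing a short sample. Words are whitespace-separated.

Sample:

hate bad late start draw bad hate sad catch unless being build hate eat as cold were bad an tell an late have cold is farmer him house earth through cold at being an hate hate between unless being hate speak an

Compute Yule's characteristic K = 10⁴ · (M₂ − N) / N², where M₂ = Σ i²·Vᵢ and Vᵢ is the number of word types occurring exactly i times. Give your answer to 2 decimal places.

Frequencies: hate:6, an:4, bad:3, being:3, cold:3, late:2, unless:2, start:1, draw:1, sad:1, catch:1, build:1, eat:1, as:1, were:1, tell:1, have:1, is:1, farmer:1, him:1, … (6 more, each freq 1)
N = 42. Frequency spectrum: V_1=19, V_2=2, V_3=3, V_4=1, V_6=1
M₂ = 1²·19 + 2²·2 + 3²·3 + 4²·1 + 6²·1 = 106
K = 10000 × (106 − 42) / 42² = 362.81

362.81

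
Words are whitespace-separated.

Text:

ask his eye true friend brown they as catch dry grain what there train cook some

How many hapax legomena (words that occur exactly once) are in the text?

Frequencies: ask:1, his:1, eye:1, true:1, friend:1, brown:1, they:1, as:1, catch:1, dry:1, grain:1, what:1, there:1, train:1, cook:1, some:1
Hapax (freq=1): as, ask, brown, catch, cook, dry, eye, friend, grain, his, some, there, they, train, true, what

16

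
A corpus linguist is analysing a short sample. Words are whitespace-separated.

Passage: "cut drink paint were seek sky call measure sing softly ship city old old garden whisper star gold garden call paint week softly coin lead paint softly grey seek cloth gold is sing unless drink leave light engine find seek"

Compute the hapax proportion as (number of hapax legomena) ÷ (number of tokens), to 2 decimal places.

0.48

Frequencies: paint:3, seek:3, softly:3, drink:2, call:2, sing:2, old:2, garden:2, gold:2, cut:1, were:1, sky:1, measure:1, ship:1, city:1, whisper:1, star:1, week:1, coin:1, lead:1, … (8 more, each freq 1)
Hapax count = 19; token count = 40.
Ratio = 19 / 40 = 0.48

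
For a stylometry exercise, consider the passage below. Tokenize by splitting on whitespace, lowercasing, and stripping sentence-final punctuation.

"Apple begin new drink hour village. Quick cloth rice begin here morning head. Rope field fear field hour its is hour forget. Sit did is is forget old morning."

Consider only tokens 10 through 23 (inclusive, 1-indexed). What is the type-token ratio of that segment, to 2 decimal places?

0.86

Segment tokens 10–23: begin, here, morning, head, rope, field, fear, field, hour, its, is, hour, forget, sit
Segment N = 14, segment V = 12.
TTR = 12 / 14 = 0.86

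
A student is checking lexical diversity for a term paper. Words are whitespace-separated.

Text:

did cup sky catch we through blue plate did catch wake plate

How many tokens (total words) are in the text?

12

Tokens: did, cup, sky, catch, we, through, blue, plate, did, catch, wake, plate
N = 12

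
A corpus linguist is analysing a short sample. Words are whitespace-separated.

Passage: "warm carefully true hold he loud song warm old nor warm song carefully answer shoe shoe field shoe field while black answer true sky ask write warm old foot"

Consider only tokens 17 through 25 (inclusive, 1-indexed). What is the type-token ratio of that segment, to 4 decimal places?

Segment tokens 17–25: field, shoe, field, while, black, answer, true, sky, ask
Segment N = 9, segment V = 8.
TTR = 8 / 9 = 0.8889

0.8889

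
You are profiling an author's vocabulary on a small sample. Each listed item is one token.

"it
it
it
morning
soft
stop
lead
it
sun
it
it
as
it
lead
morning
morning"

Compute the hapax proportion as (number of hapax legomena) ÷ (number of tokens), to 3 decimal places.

Frequencies: it:7, morning:3, lead:2, soft:1, stop:1, sun:1, as:1
Hapax count = 4; token count = 16.
Ratio = 4 / 16 = 0.250

0.250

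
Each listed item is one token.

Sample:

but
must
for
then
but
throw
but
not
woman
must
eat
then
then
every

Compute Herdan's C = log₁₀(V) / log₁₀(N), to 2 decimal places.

0.83

N = 14, V = 9.
log₁₀(V) = 0.954243, log₁₀(N) = 1.146128
C = 0.954243 / 1.146128 = 0.83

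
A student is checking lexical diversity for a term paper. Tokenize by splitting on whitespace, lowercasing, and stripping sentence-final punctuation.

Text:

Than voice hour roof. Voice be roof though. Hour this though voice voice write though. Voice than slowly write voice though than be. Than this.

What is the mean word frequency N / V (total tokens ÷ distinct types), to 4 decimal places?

N = 25 tokens, V = 9 types.
Mean frequency = N / V = 25 / 9 = 2.7778

2.7778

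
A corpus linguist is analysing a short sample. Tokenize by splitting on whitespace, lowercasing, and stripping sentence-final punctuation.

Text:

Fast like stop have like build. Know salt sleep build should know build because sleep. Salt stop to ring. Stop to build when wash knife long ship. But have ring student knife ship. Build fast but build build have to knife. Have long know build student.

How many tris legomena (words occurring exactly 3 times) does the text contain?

Frequencies: build:8, have:4, stop:3, know:3, to:3, knife:3, fast:2, like:2, salt:2, sleep:2, ring:2, long:2, ship:2, but:2, student:2, should:1, because:1, when:1, wash:1
Words with frequency 3: knife, know, stop, to

4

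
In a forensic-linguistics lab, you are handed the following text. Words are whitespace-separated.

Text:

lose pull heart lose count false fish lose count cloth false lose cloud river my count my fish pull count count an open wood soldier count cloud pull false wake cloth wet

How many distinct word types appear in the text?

16

Distinct types: {an, cloth, cloud, count, false, fish, heart, lose, my, open, pull, river, soldier, wake, wet, wood}
V = 16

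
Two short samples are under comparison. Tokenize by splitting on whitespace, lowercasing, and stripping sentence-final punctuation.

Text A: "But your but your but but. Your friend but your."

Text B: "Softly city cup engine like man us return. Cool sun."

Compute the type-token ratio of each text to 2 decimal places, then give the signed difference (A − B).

-0.70

TTR(A) = 3/10 = 0.30
TTR(B) = 10/10 = 1.00
Difference = 0.30 − 1.00 = -0.70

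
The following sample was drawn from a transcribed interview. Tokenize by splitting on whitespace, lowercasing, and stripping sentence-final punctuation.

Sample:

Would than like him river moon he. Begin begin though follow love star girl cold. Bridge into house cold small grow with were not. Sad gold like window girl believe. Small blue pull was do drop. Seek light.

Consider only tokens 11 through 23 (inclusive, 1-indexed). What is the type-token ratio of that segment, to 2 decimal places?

Segment tokens 11–23: follow, love, star, girl, cold, bridge, into, house, cold, small, grow, with, were
Segment N = 13, segment V = 12.
TTR = 12 / 13 = 0.92

0.92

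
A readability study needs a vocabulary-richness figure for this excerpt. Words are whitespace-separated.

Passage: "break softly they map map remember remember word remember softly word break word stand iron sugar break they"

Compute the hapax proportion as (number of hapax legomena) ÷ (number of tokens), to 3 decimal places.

0.167

Frequencies: break:3, remember:3, word:3, softly:2, they:2, map:2, stand:1, iron:1, sugar:1
Hapax count = 3; token count = 18.
Ratio = 3 / 18 = 0.167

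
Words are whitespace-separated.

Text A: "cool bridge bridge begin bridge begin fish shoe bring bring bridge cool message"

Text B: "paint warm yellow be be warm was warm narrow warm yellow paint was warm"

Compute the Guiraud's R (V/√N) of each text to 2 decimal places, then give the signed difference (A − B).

0.34

A: V=7, N=13, R=1.94
B: V=6, N=14, R=1.60
Difference = 1.94 − 1.60 = 0.34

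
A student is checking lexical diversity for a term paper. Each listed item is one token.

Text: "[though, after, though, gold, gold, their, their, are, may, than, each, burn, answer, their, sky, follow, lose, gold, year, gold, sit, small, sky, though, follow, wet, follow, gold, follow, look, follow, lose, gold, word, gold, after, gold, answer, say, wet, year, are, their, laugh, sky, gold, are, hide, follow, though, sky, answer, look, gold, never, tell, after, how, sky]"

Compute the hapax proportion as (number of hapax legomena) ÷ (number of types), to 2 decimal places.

0.52

Frequencies: gold:10, follow:6, sky:5, though:4, their:4, after:3, are:3, answer:3, lose:2, year:2, wet:2, look:2, may:1, than:1, each:1, burn:1, sit:1, small:1, word:1, say:1, … (5 more, each freq 1)
Hapax count = 13; type count = 25.
Ratio = 13 / 25 = 0.52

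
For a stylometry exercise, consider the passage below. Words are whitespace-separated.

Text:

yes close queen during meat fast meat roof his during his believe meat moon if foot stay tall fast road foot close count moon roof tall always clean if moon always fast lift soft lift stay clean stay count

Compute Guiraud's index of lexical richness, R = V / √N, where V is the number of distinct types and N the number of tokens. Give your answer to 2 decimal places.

3.20

N = 39, V = 20.
√N = 6.244998
R = 20 / 6.244998 = 3.20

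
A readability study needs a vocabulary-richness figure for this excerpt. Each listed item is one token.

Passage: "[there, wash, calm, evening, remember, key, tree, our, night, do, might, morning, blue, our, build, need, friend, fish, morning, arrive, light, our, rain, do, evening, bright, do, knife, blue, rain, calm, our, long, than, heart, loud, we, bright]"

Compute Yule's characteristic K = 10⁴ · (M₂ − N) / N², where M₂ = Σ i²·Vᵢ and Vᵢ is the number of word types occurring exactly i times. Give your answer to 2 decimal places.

Frequencies: our:4, do:3, calm:2, evening:2, morning:2, blue:2, rain:2, bright:2, there:1, wash:1, remember:1, key:1, tree:1, night:1, might:1, build:1, need:1, friend:1, fish:1, arrive:1, … (7 more, each freq 1)
N = 38. Frequency spectrum: V_1=19, V_2=6, V_3=1, V_4=1
M₂ = 1²·19 + 2²·6 + 3²·1 + 4²·1 = 68
K = 10000 × (68 − 38) / 38² = 207.76

207.76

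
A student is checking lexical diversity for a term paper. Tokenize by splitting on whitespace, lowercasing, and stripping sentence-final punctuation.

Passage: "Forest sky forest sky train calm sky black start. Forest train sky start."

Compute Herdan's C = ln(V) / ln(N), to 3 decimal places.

0.699

N = 13, V = 6.
ln(V) = 1.791759, ln(N) = 2.564949
C = 1.791759 / 2.564949 = 0.699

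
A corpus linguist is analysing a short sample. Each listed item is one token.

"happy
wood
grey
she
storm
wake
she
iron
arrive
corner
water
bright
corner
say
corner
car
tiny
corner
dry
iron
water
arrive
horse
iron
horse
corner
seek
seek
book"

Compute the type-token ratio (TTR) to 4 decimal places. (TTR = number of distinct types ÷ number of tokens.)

0.6207

N = 29 tokens, V = 18 types.
TTR = V / N = 18 / 29 = 0.6207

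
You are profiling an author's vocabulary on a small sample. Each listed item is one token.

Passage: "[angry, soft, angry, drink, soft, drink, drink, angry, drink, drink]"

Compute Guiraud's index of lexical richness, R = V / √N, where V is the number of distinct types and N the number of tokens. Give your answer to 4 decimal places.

0.9487

N = 10, V = 3.
√N = 3.162278
R = 3 / 3.162278 = 0.9487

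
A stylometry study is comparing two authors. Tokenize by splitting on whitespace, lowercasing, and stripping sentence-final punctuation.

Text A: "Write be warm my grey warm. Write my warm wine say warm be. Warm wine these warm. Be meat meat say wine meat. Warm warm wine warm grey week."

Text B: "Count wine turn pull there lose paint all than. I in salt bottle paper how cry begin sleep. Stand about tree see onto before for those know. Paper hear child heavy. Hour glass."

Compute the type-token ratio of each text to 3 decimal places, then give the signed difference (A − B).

-0.625

TTR(A) = 10/29 = 0.345
TTR(B) = 32/33 = 0.970
Difference = 0.345 − 0.970 = -0.625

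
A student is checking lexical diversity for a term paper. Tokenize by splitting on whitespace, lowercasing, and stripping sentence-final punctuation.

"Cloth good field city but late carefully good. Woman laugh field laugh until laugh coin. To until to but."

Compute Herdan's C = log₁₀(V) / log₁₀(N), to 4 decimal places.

N = 19, V = 12.
log₁₀(V) = 1.079181, log₁₀(N) = 1.278754
C = 1.079181 / 1.278754 = 0.8439

0.8439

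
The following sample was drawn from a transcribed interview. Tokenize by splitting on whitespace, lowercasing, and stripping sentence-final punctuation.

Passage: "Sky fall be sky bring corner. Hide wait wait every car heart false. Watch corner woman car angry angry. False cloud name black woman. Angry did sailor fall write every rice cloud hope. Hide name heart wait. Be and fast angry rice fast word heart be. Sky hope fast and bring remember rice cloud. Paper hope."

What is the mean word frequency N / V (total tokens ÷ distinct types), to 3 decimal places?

2.074

N = 56 tokens, V = 27 types.
Mean frequency = N / V = 56 / 27 = 2.074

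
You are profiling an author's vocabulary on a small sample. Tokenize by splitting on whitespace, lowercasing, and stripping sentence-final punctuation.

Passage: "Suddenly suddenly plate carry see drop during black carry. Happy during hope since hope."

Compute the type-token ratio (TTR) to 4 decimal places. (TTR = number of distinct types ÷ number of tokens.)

0.7143

N = 14 tokens, V = 10 types.
TTR = V / N = 10 / 14 = 0.7143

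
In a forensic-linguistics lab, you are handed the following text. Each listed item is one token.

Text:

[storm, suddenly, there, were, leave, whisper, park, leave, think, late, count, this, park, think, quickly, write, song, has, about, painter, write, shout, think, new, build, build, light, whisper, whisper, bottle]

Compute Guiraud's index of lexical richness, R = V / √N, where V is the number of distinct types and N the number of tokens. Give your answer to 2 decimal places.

4.02

N = 30, V = 22.
√N = 5.477226
R = 22 / 5.477226 = 4.02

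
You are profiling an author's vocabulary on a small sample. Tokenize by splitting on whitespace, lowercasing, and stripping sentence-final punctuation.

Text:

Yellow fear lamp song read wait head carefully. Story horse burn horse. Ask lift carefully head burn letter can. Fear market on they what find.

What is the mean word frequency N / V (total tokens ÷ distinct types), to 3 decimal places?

1.250

N = 25 tokens, V = 20 types.
Mean frequency = N / V = 25 / 20 = 1.250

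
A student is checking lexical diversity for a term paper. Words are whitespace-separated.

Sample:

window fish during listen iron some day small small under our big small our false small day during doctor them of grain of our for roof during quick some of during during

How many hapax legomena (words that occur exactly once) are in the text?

Frequencies: during:5, small:4, our:3, of:3, some:2, day:2, window:1, fish:1, listen:1, iron:1, under:1, big:1, false:1, doctor:1, them:1, grain:1, for:1, roof:1, quick:1
Hapax (freq=1): big, doctor, false, fish, for, grain, iron, listen, quick, roof, them, under, window

13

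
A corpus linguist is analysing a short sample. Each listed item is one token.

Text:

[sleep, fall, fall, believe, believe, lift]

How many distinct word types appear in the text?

4

Distinct types: {believe, fall, lift, sleep}
V = 4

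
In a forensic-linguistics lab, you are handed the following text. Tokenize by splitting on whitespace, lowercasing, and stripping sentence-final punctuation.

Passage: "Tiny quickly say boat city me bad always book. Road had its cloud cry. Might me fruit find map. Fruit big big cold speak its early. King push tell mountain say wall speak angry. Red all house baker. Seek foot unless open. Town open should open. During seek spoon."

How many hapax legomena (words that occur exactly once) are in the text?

32

Frequencies: open:3, say:2, me:2, its:2, fruit:2, big:2, speak:2, seek:2, tiny:1, quickly:1, boat:1, city:1, bad:1, always:1, book:1, road:1, had:1, cloud:1, cry:1, might:1, … (20 more, each freq 1)
Hapax (freq=1): all, always, angry, bad, baker, boat, book, city, cloud, cold, cry, during, early, find, foot, had, house, king, map, might, mountain, push, quickly, red, road, should, spoon, tell, tiny, town, unless, wall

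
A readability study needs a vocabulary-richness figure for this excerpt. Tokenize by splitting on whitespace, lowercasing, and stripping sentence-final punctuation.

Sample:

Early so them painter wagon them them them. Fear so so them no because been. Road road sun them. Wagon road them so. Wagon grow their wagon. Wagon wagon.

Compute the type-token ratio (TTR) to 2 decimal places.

0.45

N = 29 tokens, V = 13 types.
TTR = V / N = 13 / 29 = 0.45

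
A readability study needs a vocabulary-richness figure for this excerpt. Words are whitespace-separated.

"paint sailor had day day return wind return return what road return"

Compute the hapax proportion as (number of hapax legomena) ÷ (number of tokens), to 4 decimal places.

Frequencies: return:4, day:2, paint:1, sailor:1, had:1, wind:1, what:1, road:1
Hapax count = 6; token count = 12.
Ratio = 6 / 12 = 0.5000

0.5000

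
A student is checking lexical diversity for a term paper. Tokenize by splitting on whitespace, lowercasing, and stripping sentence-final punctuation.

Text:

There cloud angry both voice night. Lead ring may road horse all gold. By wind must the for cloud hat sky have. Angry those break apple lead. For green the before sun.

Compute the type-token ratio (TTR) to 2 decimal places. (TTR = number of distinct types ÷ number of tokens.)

N = 32 tokens, V = 27 types.
TTR = V / N = 27 / 32 = 0.84

0.84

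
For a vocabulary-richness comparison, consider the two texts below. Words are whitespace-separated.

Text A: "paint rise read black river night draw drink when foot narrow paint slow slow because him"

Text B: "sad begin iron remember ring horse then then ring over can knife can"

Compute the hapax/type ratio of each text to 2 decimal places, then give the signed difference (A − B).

0.16

A: hapax=12, V=14, ratio=0.86
B: hapax=7, V=10, ratio=0.70
Difference = 0.86 − 0.70 = 0.16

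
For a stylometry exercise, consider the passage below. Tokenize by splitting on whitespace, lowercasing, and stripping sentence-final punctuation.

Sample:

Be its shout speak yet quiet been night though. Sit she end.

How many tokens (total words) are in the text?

Tokens: be, its, shout, speak, yet, quiet, been, night, though, sit, she, end
N = 12

12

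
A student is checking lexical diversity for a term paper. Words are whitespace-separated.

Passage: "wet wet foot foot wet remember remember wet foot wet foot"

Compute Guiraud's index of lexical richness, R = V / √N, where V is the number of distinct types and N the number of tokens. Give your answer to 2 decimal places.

0.90

N = 11, V = 3.
√N = 3.316625
R = 3 / 3.316625 = 0.90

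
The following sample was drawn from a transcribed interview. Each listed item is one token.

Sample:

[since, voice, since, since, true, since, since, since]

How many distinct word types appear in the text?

3

Distinct types: {since, true, voice}
V = 3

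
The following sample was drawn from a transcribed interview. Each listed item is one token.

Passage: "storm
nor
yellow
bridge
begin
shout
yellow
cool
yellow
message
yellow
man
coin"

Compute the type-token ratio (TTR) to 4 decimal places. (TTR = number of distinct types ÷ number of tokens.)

0.7692

N = 13 tokens, V = 10 types.
TTR = V / N = 10 / 13 = 0.7692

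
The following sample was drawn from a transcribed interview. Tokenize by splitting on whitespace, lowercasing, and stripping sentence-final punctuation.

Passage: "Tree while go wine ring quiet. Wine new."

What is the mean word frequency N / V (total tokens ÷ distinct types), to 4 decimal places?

1.1429

N = 8 tokens, V = 7 types.
Mean frequency = N / V = 8 / 7 = 1.1429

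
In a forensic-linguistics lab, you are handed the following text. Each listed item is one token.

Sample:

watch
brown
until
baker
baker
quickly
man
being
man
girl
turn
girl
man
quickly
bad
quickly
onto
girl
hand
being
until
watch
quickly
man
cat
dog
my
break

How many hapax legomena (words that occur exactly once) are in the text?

9

Frequencies: quickly:4, man:4, girl:3, watch:2, until:2, baker:2, being:2, brown:1, turn:1, bad:1, onto:1, hand:1, cat:1, dog:1, my:1, break:1
Hapax (freq=1): bad, break, brown, cat, dog, hand, my, onto, turn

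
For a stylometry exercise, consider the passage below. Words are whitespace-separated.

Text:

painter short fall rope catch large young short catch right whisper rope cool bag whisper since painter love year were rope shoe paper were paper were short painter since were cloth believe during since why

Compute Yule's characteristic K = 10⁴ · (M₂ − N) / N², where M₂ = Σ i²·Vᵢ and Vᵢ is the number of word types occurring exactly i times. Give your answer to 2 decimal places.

Frequencies: were:4, painter:3, short:3, rope:3, since:3, catch:2, whisper:2, paper:2, fall:1, large:1, young:1, right:1, cool:1, bag:1, love:1, year:1, shoe:1, cloth:1, believe:1, during:1, … (1 more, each freq 1)
N = 35. Frequency spectrum: V_1=13, V_2=3, V_3=4, V_4=1
M₂ = 1²·13 + 2²·3 + 3²·4 + 4²·1 = 77
K = 10000 × (77 − 35) / 35² = 342.86

342.86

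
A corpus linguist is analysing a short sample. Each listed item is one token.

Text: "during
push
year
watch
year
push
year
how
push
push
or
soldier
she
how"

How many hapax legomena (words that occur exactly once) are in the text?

Frequencies: push:4, year:3, how:2, during:1, watch:1, or:1, soldier:1, she:1
Hapax (freq=1): during, or, she, soldier, watch

5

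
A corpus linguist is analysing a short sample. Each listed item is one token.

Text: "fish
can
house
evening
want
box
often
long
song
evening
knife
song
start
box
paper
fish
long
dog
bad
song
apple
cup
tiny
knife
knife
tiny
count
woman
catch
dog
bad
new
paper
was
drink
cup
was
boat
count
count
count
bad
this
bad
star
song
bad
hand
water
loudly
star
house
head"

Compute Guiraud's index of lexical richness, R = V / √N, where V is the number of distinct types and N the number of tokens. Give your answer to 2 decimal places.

N = 53, V = 30.
√N = 7.280110
R = 30 / 7.280110 = 4.12

4.12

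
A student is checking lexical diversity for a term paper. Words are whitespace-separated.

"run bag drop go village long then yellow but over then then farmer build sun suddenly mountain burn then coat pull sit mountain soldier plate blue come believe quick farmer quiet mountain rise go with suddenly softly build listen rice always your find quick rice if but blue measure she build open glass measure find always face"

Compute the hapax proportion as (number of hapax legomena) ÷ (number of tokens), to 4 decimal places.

Frequencies: then:4, build:3, mountain:3, go:2, but:2, farmer:2, suddenly:2, blue:2, quick:2, rice:2, always:2, find:2, measure:2, run:1, bag:1, drop:1, village:1, long:1, yellow:1, over:1, … (20 more, each freq 1)
Hapax count = 27; token count = 57.
Ratio = 27 / 57 = 0.4737

0.4737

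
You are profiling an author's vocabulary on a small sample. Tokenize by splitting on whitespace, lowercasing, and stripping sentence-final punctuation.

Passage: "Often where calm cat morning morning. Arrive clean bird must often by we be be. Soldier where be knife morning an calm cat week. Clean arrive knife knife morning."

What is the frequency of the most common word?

Frequencies: morning:4, be:3, knife:3, often:2, where:2, calm:2, cat:2, arrive:2, clean:2, bird:1, must:1, by:1, we:1, soldier:1, an:1, week:1
Most common: 'morning' with frequency 4.

4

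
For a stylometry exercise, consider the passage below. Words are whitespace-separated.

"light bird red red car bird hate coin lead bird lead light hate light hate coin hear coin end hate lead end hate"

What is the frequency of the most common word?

Frequencies: hate:5, light:3, bird:3, coin:3, lead:3, red:2, end:2, car:1, hear:1
Most common: 'hate' with frequency 5.

5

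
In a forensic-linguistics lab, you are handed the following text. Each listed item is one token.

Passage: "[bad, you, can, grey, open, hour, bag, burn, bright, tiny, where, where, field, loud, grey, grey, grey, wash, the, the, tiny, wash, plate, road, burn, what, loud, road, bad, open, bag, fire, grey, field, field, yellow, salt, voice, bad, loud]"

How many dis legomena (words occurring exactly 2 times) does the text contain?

8

Frequencies: grey:5, bad:3, field:3, loud:3, open:2, bag:2, burn:2, tiny:2, where:2, wash:2, the:2, road:2, you:1, can:1, hour:1, bright:1, plate:1, what:1, fire:1, yellow:1, … (2 more, each freq 1)
Words with frequency 2: bag, burn, open, road, the, tiny, wash, where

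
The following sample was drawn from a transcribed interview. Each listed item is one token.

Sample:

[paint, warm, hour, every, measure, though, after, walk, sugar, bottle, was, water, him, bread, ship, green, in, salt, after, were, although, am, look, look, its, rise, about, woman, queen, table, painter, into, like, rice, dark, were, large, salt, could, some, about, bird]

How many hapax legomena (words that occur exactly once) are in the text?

Frequencies: after:2, salt:2, were:2, look:2, about:2, paint:1, warm:1, hour:1, every:1, measure:1, though:1, walk:1, sugar:1, bottle:1, was:1, water:1, him:1, bread:1, ship:1, green:1, … (17 more, each freq 1)
Hapax (freq=1): although, am, bird, bottle, bread, could, dark, every, green, him, hour, in, into, its, large, like, measure, paint, painter, queen, rice, rise, ship, some, sugar, table, though, walk, warm, was, water, woman

32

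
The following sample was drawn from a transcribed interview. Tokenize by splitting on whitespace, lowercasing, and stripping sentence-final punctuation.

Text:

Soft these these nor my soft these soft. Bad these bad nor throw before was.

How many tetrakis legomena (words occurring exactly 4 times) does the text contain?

1

Frequencies: these:4, soft:3, nor:2, bad:2, my:1, throw:1, before:1, was:1
Words with frequency 4: these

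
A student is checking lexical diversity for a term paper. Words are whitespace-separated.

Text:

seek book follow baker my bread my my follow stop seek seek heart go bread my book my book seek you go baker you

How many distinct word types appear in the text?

10

Distinct types: {baker, book, bread, follow, go, heart, my, seek, stop, you}
V = 10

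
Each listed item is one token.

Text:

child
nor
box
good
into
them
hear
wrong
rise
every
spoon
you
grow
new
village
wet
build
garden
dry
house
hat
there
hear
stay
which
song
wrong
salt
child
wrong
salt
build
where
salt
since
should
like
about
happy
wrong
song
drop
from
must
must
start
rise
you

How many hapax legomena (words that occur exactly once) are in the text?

27

Frequencies: wrong:4, salt:3, child:2, hear:2, rise:2, you:2, build:2, song:2, must:2, nor:1, box:1, good:1, into:1, them:1, every:1, spoon:1, grow:1, new:1, village:1, wet:1, … (16 more, each freq 1)
Hapax (freq=1): about, box, drop, dry, every, from, garden, good, grow, happy, hat, house, into, like, new, nor, should, since, spoon, start, stay, them, there, village, wet, where, which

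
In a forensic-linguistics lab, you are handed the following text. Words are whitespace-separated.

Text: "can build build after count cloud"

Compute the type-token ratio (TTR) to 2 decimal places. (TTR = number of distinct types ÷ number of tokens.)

0.83

N = 6 tokens, V = 5 types.
TTR = V / N = 5 / 6 = 0.83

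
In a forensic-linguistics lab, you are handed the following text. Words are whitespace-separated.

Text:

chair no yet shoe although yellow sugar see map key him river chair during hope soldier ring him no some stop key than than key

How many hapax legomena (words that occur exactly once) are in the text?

14

Frequencies: key:3, chair:2, no:2, him:2, than:2, yet:1, shoe:1, although:1, yellow:1, sugar:1, see:1, map:1, river:1, during:1, hope:1, soldier:1, ring:1, some:1, stop:1
Hapax (freq=1): although, during, hope, map, ring, river, see, shoe, soldier, some, stop, sugar, yellow, yet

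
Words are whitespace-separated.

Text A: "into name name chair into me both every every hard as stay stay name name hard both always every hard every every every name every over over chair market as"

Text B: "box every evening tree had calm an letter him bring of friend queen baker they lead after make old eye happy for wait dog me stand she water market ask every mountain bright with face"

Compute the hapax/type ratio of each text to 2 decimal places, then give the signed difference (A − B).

A: hapax=3, V=12, ratio=0.25
B: hapax=33, V=34, ratio=0.97
Difference = 0.25 − 0.97 = -0.72

-0.72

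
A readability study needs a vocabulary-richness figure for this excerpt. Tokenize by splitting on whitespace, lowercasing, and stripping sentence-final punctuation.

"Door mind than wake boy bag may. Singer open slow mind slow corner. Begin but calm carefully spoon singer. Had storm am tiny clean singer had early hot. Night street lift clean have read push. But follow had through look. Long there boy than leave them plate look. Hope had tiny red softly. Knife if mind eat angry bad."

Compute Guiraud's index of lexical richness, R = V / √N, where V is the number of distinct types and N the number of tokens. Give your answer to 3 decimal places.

5.859

N = 59, V = 45.
√N = 7.681146
R = 45 / 7.681146 = 5.859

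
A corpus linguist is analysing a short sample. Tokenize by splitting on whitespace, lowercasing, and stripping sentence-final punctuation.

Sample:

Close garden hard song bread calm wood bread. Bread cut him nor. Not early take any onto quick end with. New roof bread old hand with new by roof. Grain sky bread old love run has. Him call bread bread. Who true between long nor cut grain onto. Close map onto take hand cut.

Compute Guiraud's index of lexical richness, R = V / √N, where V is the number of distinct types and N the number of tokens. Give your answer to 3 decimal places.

N = 54, V = 34.
√N = 7.348469
R = 34 / 7.348469 = 4.627

4.627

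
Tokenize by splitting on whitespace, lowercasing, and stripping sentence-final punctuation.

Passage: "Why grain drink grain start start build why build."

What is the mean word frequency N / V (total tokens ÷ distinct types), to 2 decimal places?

N = 9 tokens, V = 5 types.
Mean frequency = N / V = 9 / 5 = 1.80

1.80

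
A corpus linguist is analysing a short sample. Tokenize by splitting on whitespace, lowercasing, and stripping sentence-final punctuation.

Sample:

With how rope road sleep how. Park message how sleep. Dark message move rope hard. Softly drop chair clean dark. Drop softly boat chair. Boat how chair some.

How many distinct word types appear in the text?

16

Distinct types: {boat, chair, clean, dark, drop, hard, how, message, move, park, road, rope, sleep, softly, some, with}
V = 16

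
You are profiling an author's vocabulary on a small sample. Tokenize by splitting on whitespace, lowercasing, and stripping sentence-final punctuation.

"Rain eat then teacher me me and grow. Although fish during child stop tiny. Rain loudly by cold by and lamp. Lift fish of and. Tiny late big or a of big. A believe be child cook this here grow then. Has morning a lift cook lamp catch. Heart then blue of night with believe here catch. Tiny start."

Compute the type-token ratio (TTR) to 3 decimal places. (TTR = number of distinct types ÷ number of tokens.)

0.610

N = 59 tokens, V = 36 types.
TTR = V / N = 36 / 59 = 0.610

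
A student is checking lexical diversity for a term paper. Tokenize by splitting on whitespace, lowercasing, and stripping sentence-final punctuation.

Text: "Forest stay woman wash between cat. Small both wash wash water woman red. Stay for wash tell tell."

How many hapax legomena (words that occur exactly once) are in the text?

8

Frequencies: wash:4, stay:2, woman:2, tell:2, forest:1, between:1, cat:1, small:1, both:1, water:1, red:1, for:1
Hapax (freq=1): between, both, cat, for, forest, red, small, water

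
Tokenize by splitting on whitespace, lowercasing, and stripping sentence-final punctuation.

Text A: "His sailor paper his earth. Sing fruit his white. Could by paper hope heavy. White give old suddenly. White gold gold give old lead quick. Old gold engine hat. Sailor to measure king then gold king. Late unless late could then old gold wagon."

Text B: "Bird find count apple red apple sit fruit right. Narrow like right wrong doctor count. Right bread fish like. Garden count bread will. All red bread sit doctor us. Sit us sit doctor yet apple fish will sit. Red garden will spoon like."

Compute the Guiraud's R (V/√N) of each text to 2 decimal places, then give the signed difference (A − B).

A: V=26, N=44, R=3.92
B: V=20, N=43, R=3.05
Difference = 3.92 − 3.05 = 0.87

0.87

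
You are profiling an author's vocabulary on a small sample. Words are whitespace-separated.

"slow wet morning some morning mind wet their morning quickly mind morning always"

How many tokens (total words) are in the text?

Tokens: slow, wet, morning, some, morning, mind, wet, their, morning, quickly, mind, morning, always
N = 13

13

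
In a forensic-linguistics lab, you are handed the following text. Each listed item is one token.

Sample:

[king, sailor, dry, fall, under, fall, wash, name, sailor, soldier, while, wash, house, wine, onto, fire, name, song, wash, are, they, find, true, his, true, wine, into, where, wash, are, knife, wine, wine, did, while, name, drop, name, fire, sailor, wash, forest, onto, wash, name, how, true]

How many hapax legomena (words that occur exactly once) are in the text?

16

Frequencies: wash:6, name:5, wine:4, sailor:3, true:3, fall:2, while:2, onto:2, fire:2, are:2, king:1, dry:1, under:1, soldier:1, house:1, song:1, they:1, find:1, his:1, into:1, … (6 more, each freq 1)
Hapax (freq=1): did, drop, dry, find, forest, his, house, how, into, king, knife, soldier, song, they, under, where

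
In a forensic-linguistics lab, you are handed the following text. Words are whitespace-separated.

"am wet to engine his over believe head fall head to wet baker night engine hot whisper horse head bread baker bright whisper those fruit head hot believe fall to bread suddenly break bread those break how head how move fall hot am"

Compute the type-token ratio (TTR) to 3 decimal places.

N = 43 tokens, V = 22 types.
TTR = V / N = 22 / 43 = 0.512

0.512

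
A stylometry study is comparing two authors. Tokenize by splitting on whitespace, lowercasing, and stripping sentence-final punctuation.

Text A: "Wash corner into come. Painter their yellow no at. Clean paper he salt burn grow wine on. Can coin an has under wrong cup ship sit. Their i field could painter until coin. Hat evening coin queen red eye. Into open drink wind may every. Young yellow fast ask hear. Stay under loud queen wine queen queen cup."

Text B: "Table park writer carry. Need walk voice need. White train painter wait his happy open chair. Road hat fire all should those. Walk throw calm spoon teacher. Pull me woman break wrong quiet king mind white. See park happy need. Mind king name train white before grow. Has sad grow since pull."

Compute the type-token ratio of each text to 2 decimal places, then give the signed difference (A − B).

0.02

TTR(A) = 46/58 = 0.79
TTR(B) = 40/52 = 0.77
Difference = 0.79 − 0.77 = 0.02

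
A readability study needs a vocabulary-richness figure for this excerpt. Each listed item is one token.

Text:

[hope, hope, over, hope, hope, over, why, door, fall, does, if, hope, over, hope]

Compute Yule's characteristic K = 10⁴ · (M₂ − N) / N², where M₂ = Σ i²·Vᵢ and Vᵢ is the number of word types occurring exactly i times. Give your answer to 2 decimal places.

Frequencies: hope:6, over:3, why:1, door:1, fall:1, does:1, if:1
N = 14. Frequency spectrum: V_1=5, V_3=1, V_6=1
M₂ = 1²·5 + 3²·1 + 6²·1 = 50
K = 10000 × (50 − 14) / 14² = 1836.73

1836.73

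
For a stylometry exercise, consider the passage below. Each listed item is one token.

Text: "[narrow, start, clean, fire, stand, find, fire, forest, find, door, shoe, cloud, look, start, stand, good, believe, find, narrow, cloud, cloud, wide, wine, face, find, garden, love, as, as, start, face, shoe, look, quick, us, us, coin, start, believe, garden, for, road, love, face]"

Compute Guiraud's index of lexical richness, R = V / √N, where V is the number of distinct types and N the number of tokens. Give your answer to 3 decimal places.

N = 44, V = 24.
√N = 6.633250
R = 24 / 6.633250 = 3.618

3.618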